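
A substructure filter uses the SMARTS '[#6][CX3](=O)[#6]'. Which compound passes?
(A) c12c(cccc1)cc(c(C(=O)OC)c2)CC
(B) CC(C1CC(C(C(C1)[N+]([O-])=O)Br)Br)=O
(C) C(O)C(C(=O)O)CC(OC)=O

[#6][CX3](=O)[#6] describes a carbonyl carbon (no H) flanked by two carbons (a ketone).
(A) has a methyl-ester group (-C(=O)OCH3) but one neighbour of the carbonyl carbon is O, not C.
(B) contains an acetyl/ketone group (-C(=O)CH3), which satisfies every atom and bond constraint.
(C) has a methyl-ester group (-C(=O)OCH3) but one neighbour of the carbonyl carbon is O, not C.
So the answer is (B).

B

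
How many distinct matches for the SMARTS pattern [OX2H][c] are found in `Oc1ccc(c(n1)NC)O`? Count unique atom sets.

[OX2H][c] is the SMARTS for a phenol: a hydroxyl oxygen attached to an aromatic carbon.
The molecule carries 2 separate instances of a hydroxyl group (-OH) meeting every constraint; each maps to a distinct set of atoms, giving 2 matches.

2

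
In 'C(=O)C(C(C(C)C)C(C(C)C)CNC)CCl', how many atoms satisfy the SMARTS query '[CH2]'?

2

Check the 16 heavy atoms by environment: 2× C (H2) → match; 6× C (H1) → no; 5× C (H3) → no; 1× Cl (H0) → no; 1× N (H1) → no; 1× O (H0) → no.
That gives 2 matching atoms.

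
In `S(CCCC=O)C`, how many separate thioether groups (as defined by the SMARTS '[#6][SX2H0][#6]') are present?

1

[#6][SX2H0][#6] is the SMARTS for a thioether: an aliphatic sulfur bridging two carbons with no H on the sulfur.
Exactly one fragment in the molecule meets all constraints, giving 1 match.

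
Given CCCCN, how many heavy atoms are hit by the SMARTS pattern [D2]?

3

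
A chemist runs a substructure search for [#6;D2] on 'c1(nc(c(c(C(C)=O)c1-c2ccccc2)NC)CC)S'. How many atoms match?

6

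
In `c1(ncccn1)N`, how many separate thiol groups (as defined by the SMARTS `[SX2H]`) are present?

0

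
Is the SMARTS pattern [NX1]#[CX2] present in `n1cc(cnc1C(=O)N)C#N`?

The pattern [NX1]#[CX2] describes a nitrogen triple-bonded to a two-connected carbon — a nitrile.
The molecule carries a nitrile (-C#N), whose atoms satisfy every constraint of the query, so the pattern matches.

Yes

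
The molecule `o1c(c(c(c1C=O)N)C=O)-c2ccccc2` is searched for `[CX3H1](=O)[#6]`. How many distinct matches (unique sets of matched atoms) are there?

2

[CX3H1](=O)[#6] is the SMARTS for an aldehyde: an sp2 carbon with one H, double-bonded to O and single-bonded to carbon.
The molecule carries 2 separate instances of an aldehyde (-CHO) meeting every constraint; each maps to a distinct set of atoms, giving 2 matches.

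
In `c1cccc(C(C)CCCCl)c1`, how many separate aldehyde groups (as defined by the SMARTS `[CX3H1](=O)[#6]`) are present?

[CX3H1](=O)[#6] is the SMARTS for an aldehyde: an sp2 carbon with one H, double-bonded to O and single-bonded to carbon.
No fragment in the molecule satisfies every constraint, giving 0 matches.

0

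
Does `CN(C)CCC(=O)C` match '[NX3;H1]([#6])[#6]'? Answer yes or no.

No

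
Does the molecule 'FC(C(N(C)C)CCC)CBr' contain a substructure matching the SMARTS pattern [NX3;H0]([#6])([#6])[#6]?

Yes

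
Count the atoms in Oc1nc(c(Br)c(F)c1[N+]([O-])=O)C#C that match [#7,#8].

Check the 14 heavy atoms by environment: 1× n (aromatic) → match; 5× c (aromatic) → no; 1× N (charge +1) → match; 1× O (charge -1) → match; 2× O → match; 2× C → no; 1× F → no; 1× Br → no.
Summing the matching environments: 1 + 1 + 1 + 2 = 5 matching atoms.

5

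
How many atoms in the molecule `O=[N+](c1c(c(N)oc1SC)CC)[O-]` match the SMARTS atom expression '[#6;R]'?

4

Check the 13 heavy atoms by environment: 1× o (aromatic, in 5-ring) → no; 4× c (aromatic, in 5-ring) → match; 1× N (acyclic) → no; 1× S (acyclic) → no; 3× C (acyclic) → no; 1× N (charge +1, acyclic) → no; 1× O (charge -1, acyclic) → no; 1× O (acyclic) → no.
That gives 4 matching atoms.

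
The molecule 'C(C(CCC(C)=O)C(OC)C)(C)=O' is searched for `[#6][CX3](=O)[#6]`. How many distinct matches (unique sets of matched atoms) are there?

2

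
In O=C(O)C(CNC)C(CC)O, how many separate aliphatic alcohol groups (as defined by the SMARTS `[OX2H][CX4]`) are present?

1

[OX2H][CX4] is the SMARTS for an aliphatic alcohol: a hydroxyl oxygen bound to an sp3 (X4) carbon.
Exactly one fragment in the molecule meets all constraints, giving 1 match.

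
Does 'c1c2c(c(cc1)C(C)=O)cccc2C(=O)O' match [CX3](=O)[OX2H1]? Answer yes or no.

Yes

The pattern [CX3](=O)[OX2H1] describes an sp2 carbon double-bonded to O and single-bonded to an -OH oxygen — a carboxylic acid.
The molecule carries a carboxylic acid group (-C(=O)OH), whose atoms satisfy every constraint of the query, so the pattern matches.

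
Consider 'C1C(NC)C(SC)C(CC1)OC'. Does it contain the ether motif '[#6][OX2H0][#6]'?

Yes

The pattern [#6][OX2H0][#6] describes an aliphatic oxygen bridging two carbons with no H on the oxygen — an ether.
The molecule carries a methoxy ether (-OCH3), whose atoms satisfy every constraint of the query, so the pattern matches.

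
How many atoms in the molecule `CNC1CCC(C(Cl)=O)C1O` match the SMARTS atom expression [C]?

7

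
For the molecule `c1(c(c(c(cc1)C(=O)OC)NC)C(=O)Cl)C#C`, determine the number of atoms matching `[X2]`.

Check the 17 heavy atoms by environment: 6× c (aromatic, X3) → no; 2× C (X3) → no; 2× O (X1) → no; 1× O (X2) → match; 2× C (X4) → no; 1× Cl (X1) → no; 1× N (X3) → no; 2× C (X2) → match.
Summing the matching environments: 1 + 2 = 3 matching atoms.

3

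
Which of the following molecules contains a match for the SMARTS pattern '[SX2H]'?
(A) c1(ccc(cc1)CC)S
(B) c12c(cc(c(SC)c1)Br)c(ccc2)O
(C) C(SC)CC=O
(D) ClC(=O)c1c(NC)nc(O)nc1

[SX2H] describes an aliphatic sulfur with two connections, one being H (a thiol).
(A) contains a thiol (-SH), which satisfies every atom and bond constraint.
(B) has a hydroxyl group (-OH) but it is an -OH, not an -SH.
(C) has a methylthio ether (-SCH3) but the sulfur has H0 (bonded to two carbons), not H1.
(D) has a hydroxyl group (-OH) but it is an -OH, not an -SH.
So the answer is (A).

A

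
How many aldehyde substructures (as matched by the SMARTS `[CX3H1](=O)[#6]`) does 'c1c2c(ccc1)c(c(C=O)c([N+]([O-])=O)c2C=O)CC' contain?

[CX3H1](=O)[#6] is the SMARTS for an aldehyde: an sp2 carbon with one H, double-bonded to O and single-bonded to carbon.
The molecule carries 2 separate instances of an aldehyde (-CHO) meeting every constraint; each maps to a distinct set of atoms, giving 2 matches.

2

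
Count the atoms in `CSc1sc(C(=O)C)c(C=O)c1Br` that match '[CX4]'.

The query [CX4] means: C with X4: aliphatic carbon with exactly 4 total connections (bonds + H).
Check the 13 heavy atoms by environment: 1× s (aromatic, X2) → no; 4× c (aromatic, X3) → no; 1× Br (X1) → no; 1× S (X2) → no; 2× C (X4) → match; 2× C (X3) → no; 2× O (X1) → no.
That gives 2 matching atoms.

2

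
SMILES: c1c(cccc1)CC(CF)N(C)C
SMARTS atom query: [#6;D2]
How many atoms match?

Check the 13 heavy atoms by environment: 2× C (D2) → match; 1× C (D3) → no; 1× N (D3) → no; 2× C (D1) → no; 1× c (aromatic, D3) → no; 5× c (aromatic, D2) → match; 1× F (D1) → no.
Summing the matching environments: 2 + 5 = 7 matching atoms.

7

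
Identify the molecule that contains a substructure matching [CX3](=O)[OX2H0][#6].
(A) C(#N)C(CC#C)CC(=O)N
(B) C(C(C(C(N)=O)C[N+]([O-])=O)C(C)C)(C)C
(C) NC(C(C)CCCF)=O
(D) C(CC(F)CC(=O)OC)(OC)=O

D

[CX3](=O)[OX2H0][#6] describes a carbonyl carbon bonded to an oxygen that is itself bonded to carbon (no H on that O) (an ester).
(A) has a primary amide (-C(=O)NH2) but the carbonyl is bonded to N, not to an O-C linkage.
(B) has a primary amide (-C(=O)NH2) but the carbonyl is bonded to N, not to an O-C linkage.
(C) has a primary amide (-C(=O)NH2) but the carbonyl is bonded to N, not to an O-C linkage.
(D) contains a methyl-ester group (-C(=O)OCH3), which satisfies every atom and bond constraint.
So the answer is (D).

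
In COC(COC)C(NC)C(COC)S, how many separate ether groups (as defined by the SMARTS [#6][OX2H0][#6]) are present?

3

[#6][OX2H0][#6] is the SMARTS for an ether: an aliphatic oxygen bridging two carbons with no H on the oxygen.
The molecule carries 3 separate instances of a methoxy ether (-OCH3) meeting every constraint; each maps to a distinct set of atoms, giving 3 matches.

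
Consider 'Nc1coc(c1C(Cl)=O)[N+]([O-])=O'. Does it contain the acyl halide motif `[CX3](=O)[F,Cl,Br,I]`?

Yes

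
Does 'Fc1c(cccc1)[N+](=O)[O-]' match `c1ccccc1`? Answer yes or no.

Yes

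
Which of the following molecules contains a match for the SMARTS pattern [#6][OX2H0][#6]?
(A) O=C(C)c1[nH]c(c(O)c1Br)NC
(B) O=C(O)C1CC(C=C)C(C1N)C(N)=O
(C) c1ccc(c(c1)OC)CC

C

[#6][OX2H0][#6] describes an aliphatic oxygen bridging two carbons with no H on the oxygen (an ether).
(A) has a hydroxyl group (-OH) but the oxygen has H1, not H0 bridging two carbons.
(B) has a carboxylic acid group (-C(=O)OH) but the -OH oxygen has H1; the =O is OX1, not OX2.
(C) contains a methoxy ether (-OCH3), which satisfies every atom and bond constraint.
So the answer is (C).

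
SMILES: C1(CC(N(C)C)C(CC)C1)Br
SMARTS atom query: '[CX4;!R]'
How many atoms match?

4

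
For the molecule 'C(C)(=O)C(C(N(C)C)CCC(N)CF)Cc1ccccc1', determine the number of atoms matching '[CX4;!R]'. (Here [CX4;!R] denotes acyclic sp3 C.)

10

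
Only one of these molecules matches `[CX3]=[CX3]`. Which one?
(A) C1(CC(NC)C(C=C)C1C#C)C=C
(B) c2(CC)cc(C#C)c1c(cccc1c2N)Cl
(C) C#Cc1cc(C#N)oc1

A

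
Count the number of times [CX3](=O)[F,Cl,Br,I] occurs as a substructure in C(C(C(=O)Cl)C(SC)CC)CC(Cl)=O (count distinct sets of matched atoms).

[CX3](=O)[F,Cl,Br,I] is the SMARTS for an acyl halide: a carbonyl carbon bonded to a halogen.
The molecule carries 2 separate instances of an acyl chloride (-C(=O)Cl) meeting every constraint; each maps to a distinct set of atoms, giving 2 matches.

2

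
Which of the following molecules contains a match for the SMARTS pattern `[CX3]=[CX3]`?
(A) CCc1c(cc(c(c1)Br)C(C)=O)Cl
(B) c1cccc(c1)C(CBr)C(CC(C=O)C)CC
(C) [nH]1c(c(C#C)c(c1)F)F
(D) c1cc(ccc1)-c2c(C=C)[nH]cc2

D

[CX3]=[CX3] describes a non-aromatic C=C double bond between two sp2 carbons (an alkene).
(A) has an ethyl group (-CH2CH3) but its C-C bond is a single bond between CX4 carbons, not CX3=CX3.
(B) has an ethyl group (-CH2CH3) but its C-C bond is a single bond between CX4 carbons, not CX3=CX3.
(C) has an ethynyl group (-C#CH) but the C-C bond is a triple bond, not a double bond.
(D) contains a vinyl group (-CH=CH2), which satisfies every atom and bond constraint.
So the answer is (D).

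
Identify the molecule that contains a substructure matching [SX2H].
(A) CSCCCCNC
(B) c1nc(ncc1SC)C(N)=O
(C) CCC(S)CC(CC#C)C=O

C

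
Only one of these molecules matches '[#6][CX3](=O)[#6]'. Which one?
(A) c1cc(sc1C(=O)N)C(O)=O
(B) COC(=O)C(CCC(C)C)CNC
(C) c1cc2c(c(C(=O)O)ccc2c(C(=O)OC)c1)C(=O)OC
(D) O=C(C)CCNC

[#6][CX3](=O)[#6] describes a carbonyl carbon (no H) flanked by two carbons (a ketone).
(A) has a primary amide (-C(=O)NH2) but one neighbour of the carbonyl carbon is N, not C.
(B) has a methyl-ester group (-C(=O)OCH3) but one neighbour of the carbonyl carbon is O, not C.
(C) has a carboxylic acid group (-C(=O)OH) but one neighbour of the carbonyl carbon is O, not C.
(D) contains an acetyl/ketone group (-C(=O)CH3), which satisfies every atom and bond constraint.
So the answer is (D).

D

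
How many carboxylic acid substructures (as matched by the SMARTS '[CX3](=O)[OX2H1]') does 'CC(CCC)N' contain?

0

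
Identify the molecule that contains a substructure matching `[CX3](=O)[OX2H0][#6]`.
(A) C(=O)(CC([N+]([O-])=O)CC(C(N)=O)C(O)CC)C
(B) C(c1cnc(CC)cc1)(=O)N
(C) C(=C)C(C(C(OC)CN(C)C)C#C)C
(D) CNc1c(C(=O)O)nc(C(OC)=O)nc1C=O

[CX3](=O)[OX2H0][#6] describes a carbonyl carbon bonded to an oxygen that is itself bonded to carbon (no H on that O) (an ester).
(A) has a primary amide (-C(=O)NH2) but the carbonyl is bonded to N, not to an O-C linkage.
(B) has a primary amide (-C(=O)NH2) but the carbonyl is bonded to N, not to an O-C linkage.
(C) has a methoxy ether (-OCH3) but the ether oxygen is not adjacent to a C=O carbon.
(D) contains a methyl-ester group (-C(=O)OCH3), which satisfies every atom and bond constraint.
So the answer is (D).

D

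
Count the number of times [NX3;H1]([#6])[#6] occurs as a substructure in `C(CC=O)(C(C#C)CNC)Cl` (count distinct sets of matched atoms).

[NX3;H1]([#6])[#6] is the SMARTS for a secondary amine: a trivalent nitrogen with one H, bonded to two carbons.
Exactly one fragment in the molecule meets all constraints, giving 1 match.

1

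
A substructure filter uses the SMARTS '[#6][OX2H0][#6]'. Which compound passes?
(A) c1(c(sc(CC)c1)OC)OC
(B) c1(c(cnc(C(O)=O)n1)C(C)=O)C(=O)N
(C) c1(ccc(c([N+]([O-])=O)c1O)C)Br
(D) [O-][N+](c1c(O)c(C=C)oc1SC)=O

[#6][OX2H0][#6] describes an aliphatic oxygen bridging two carbons with no H on the oxygen (an ether).
(A) contains a methoxy ether (-OCH3), which satisfies every atom and bond constraint.
(B) has a carboxylic acid group (-C(=O)OH) but the -OH oxygen has H1; the =O is OX1, not OX2.
(C) has a hydroxyl group (-OH) but the oxygen has H1, not H0 bridging two carbons.
(D) has a hydroxyl group (-OH) but the oxygen has H1, not H0 bridging two carbons.
So the answer is (A).

A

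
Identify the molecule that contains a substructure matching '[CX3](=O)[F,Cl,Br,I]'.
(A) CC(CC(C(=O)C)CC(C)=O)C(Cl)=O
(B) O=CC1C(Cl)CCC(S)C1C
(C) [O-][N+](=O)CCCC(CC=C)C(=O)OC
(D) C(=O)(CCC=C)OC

A

[CX3](=O)[F,Cl,Br,I] describes a carbonyl carbon bonded to a halogen (an acyl halide).
(A) contains an acyl chloride (-C(=O)Cl), which satisfies every atom and bond constraint.
(B) has a chloro substituent but the Cl is not on a carbonyl carbon.
(C) has a methyl-ester group (-C(=O)OCH3) but the carbonyl is bonded to -O-C, not to a halogen.
(D) has a methyl-ester group (-C(=O)OCH3) but the carbonyl is bonded to -O-C, not to a halogen.
So the answer is (A).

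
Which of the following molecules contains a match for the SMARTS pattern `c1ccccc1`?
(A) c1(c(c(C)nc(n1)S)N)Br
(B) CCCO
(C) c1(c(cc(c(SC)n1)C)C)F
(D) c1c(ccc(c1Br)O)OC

D

c1ccccc1 describes six aromatic carbons in a ring (a benzene ring).
(A) has a methyl group (-CH3) but no six-membered all-carbon aromatic ring is present.
(B) has a methyl group (-CH3) but no six-membered all-carbon aromatic ring is present.
(C) has a methyl group (-CH3) but no six-membered all-carbon aromatic ring is present.
(D) contains the required atom environment, so the pattern matches.
So the answer is (D).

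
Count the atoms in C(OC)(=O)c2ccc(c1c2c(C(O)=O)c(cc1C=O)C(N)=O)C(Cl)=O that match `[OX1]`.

5

The query [OX1] means: aliphatic oxygen with one total connection — typically a carbonyl =O or an oxide.
Check the 25 heavy atoms by environment: 10× c (aromatic, X3) → no; 5× C (X3) → no; 5× O (X1) → match; 2× O (X2) → no; 1× C (X4) → no; 1× Cl (X1) → no; 1× N (X3) → no.
That gives 5 matching atoms.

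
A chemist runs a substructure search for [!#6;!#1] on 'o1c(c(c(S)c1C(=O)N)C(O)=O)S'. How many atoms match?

The query [!#6;!#1] means: not carbon and not hydrogen — any heteroatom.
Check the 13 heavy atoms by environment: 1× o (aromatic) → match; 4× c (aromatic) → no; 2× C → no; 3× O → match; 1× N → match; 2× S → match.
Summing the matching environments: 1 + 3 + 1 + 2 = 7 matching atoms.

7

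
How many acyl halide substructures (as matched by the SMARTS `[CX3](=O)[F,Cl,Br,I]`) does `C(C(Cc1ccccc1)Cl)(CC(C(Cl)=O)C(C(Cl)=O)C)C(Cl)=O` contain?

[CX3](=O)[F,Cl,Br,I] is the SMARTS for an acyl halide: a carbonyl carbon bonded to a halogen.
The molecule carries 3 separate instances of an acyl chloride (-C(=O)Cl) meeting every constraint; each maps to a distinct set of atoms, giving 3 matches.

3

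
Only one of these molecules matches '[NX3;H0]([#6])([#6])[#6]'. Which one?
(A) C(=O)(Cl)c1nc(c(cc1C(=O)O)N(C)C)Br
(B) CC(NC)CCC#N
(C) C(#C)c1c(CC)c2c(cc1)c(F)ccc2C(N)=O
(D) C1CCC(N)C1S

A

[NX3;H0]([#6])([#6])[#6] describes a trivalent nitrogen with no H, bonded to three carbons (a tertiary amine).
(A) contains a dimethylamino group (-N(CH3)2), which satisfies every atom and bond constraint.
(B) has an N-methylamino group (-NHCH3) but the nitrogen still has one H (H1), not H0.
(C) has a primary amide (-C(=O)NH2) but the amide nitrogen has H2 and only one carbon neighbour.
(D) has a primary amino group (-NH2) but the nitrogen has H2, not H0 with three carbons.
So the answer is (A).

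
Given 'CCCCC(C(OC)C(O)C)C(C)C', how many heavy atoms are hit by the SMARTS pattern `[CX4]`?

12

Check the 14 heavy atoms by environment: 12× C (X4) → match; 2× O (X2) → no.
That gives 12 matching atoms.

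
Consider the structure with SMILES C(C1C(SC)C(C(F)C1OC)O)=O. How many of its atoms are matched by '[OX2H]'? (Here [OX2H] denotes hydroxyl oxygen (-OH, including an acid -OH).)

The query [OX2H] means: aliphatic oxygen with two connections, one of which is H — an -OH oxygen.
Check the 13 heavy atoms by environment: 5× C (H1, X4) → no; 1× O (H1, X2) → match; 1× O (H0, X2) → no; 2× C (H3, X4) → no; 1× F (H0, X1) → no; 1× S (H0, X2) → no; 1× C (H1, X3) → no; 1× O (H0, X1) → no.
That gives 1 matching atom.

1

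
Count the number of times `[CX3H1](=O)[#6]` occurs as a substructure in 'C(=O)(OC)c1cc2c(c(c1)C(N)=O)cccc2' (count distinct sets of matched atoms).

[CX3H1](=O)[#6] is the SMARTS for an aldehyde: an sp2 carbon with one H, double-bonded to O and single-bonded to carbon.
The molecule has a methyl-ester group (-C(=O)OCH3), but the carbonyl carbon has H0, not H1; nothing else fits, so there are 0 matches.

0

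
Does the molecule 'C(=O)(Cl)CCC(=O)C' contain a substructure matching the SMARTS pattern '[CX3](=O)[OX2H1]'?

No

The pattern [CX3](=O)[OX2H1] describes an sp2 carbon double-bonded to O and single-bonded to an -OH oxygen — a carboxylic acid.
The closest candidate here is an acyl chloride (-C(=O)Cl), but the carbonyl is bonded to Cl, not to an -OH oxygen. No other fragment satisfies the full query, so there is no match.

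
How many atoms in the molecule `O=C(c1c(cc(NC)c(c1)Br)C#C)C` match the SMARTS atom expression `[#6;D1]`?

The query [#6;D1] means: carbon bonded to exactly one heavy atom.
Check the 14 heavy atoms by environment: 2× c (aromatic, D2) → no; 4× c (aromatic, D3) → no; 1× C (D2) → no; 3× C (D1) → match; 1× N (D2) → no; 1× Br (D1) → no; 1× C (D3) → no; 1× O (D1) → no.
That gives 3 matching atoms.

3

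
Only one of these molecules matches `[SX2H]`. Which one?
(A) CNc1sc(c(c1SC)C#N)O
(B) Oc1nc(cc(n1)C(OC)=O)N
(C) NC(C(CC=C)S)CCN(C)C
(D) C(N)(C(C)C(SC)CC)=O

C

[SX2H] describes an aliphatic sulfur with two connections, one being H (a thiol).
(A) has a methylthio ether (-SCH3) but the sulfur has H0 (bonded to two carbons), not H1.
(B) has a hydroxyl group (-OH) but it is an -OH, not an -SH.
(C) contains a thiol (-SH), which satisfies every atom and bond constraint.
(D) has a methylthio ether (-SCH3) but the sulfur has H0 (bonded to two carbons), not H1.
So the answer is (C).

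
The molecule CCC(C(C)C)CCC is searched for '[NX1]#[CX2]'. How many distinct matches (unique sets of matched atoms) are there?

[NX1]#[CX2] is the SMARTS for a nitrile: a nitrogen triple-bonded to a two-connected carbon.
No fragment in the molecule satisfies every constraint, giving 0 matches.

0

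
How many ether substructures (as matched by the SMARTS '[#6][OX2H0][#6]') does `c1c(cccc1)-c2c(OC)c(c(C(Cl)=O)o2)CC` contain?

1

[#6][OX2H0][#6] is the SMARTS for an ether: an aliphatic oxygen bridging two carbons with no H on the oxygen.
Exactly one fragment in the molecule meets all constraints, giving 1 match.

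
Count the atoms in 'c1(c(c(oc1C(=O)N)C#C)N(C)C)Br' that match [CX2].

2

The query [CX2] means: C with X2: aliphatic carbon with exactly 2 total connections.
Check the 14 heavy atoms by environment: 1× o (aromatic, X2) → no; 4× c (aromatic, X3) → no; 2× C (X2) → match; 1× Br (X1) → no; 2× N (X3) → no; 2× C (X4) → no; 1× C (X3) → no; 1× O (X1) → no.
That gives 2 matching atoms.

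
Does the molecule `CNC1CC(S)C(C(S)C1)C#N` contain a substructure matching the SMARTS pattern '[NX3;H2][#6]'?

No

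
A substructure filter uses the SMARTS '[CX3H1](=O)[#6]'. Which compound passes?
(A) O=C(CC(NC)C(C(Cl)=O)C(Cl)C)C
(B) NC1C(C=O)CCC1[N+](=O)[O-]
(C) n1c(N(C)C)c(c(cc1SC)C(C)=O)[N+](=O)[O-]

[CX3H1](=O)[#6] describes an sp2 carbon with one H, double-bonded to O and single-bonded to carbon (an aldehyde).
(A) has an acetyl/ketone group (-C(=O)CH3) but the carbonyl carbon has H0 (two carbon neighbours), not H1.
(B) contains an aldehyde (-CHO), which satisfies every atom and bond constraint.
(C) has an acetyl/ketone group (-C(=O)CH3) but the carbonyl carbon has H0 (two carbon neighbours), not H1.
So the answer is (B).

B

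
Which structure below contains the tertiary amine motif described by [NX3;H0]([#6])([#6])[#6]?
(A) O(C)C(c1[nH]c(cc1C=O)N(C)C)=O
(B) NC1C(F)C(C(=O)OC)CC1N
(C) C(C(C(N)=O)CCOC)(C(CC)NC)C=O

A

[NX3;H0]([#6])([#6])[#6] describes a trivalent nitrogen with no H, bonded to three carbons (a tertiary amine).
(A) contains a dimethylamino group (-N(CH3)2), which satisfies every atom and bond constraint.
(B) has a primary amino group (-NH2) but the nitrogen has H2, not H0 with three carbons.
(C) has a primary amide (-C(=O)NH2) but the amide nitrogen has H2 and only one carbon neighbour.
So the answer is (A).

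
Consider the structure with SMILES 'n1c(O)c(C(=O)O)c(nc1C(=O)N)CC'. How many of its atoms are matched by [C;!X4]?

The query [C;!X4] means: aliphatic carbon that does not have four total connections.
Check the 15 heavy atoms by environment: 2× n (aromatic, X2) → no; 4× c (aromatic, X3) → no; 2× C (X4) → no; 2× C (X3) → match; 2× O (X1) → no; 2× O (X2) → no; 1× N (X3) → no.
That gives 2 matching atoms.

2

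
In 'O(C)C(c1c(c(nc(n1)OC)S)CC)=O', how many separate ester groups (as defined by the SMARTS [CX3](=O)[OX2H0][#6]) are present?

1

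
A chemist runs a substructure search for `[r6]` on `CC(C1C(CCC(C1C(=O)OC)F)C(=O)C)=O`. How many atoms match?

The query [r6] means: r6 matches atoms in a six-membered ring.
Check the 17 heavy atoms by environment: 6× C (in 6-ring) → match; 1× F (acyclic) → no; 6× C (acyclic) → no; 4× O (acyclic) → no.
That gives 6 matching atoms.

6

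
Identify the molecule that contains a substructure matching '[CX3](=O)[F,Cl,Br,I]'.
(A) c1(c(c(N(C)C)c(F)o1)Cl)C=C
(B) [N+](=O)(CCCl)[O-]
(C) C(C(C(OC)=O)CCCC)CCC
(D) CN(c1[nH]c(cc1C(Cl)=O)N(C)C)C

[CX3](=O)[F,Cl,Br,I] describes a carbonyl carbon bonded to a halogen (an acyl halide).
(A) has a chloro substituent but the Cl is not on a carbonyl carbon.
(B) has a chloro substituent but the Cl is not on a carbonyl carbon.
(C) has a methyl-ester group (-C(=O)OCH3) but the carbonyl is bonded to -O-C, not to a halogen.
(D) contains an acyl chloride (-C(=O)Cl), which satisfies every atom and bond constraint.
So the answer is (D).

D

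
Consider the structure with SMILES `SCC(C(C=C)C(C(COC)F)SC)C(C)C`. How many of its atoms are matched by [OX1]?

0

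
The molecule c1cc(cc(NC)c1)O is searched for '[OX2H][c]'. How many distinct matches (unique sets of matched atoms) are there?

[OX2H][c] is the SMARTS for a phenol: a hydroxyl oxygen attached to an aromatic carbon.
Exactly one fragment in the molecule meets all constraints, giving 1 match.

1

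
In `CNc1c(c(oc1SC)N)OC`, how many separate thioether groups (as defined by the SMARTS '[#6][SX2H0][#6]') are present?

1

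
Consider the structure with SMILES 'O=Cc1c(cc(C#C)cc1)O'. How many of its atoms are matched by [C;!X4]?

3

The query [C;!X4] means: aliphatic carbon that does not have four total connections.
Check the 11 heavy atoms by environment: 6× c (aromatic, X3) → no; 2× C (X2) → match; 1× O (X2) → no; 1× C (X3) → match; 1× O (X1) → no.
Summing the matching environments: 2 + 1 = 3 matching atoms.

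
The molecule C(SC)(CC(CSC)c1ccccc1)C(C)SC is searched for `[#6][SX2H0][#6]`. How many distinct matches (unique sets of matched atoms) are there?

[#6][SX2H0][#6] is the SMARTS for a thioether: an aliphatic sulfur bridging two carbons with no H on the sulfur.
The molecule carries 3 separate instances of a methylthio ether (-SCH3) meeting every constraint; each maps to a distinct set of atoms, giving 3 matches.

3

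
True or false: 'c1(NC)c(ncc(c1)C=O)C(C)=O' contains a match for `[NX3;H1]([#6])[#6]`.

The pattern [NX3;H1]([#6])[#6] describes a trivalent nitrogen with one H, bonded to two carbons — a secondary amine.
The molecule carries an N-methylamino group (-NHCH3), whose atoms satisfy every constraint of the query, so the pattern matches.

True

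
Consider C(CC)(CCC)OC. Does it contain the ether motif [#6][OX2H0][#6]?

Yes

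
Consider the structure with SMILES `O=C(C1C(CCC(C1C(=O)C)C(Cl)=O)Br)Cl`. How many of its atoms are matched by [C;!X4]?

3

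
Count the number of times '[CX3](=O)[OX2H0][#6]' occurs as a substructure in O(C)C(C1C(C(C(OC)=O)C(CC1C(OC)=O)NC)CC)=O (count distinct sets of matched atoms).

[CX3](=O)[OX2H0][#6] is the SMARTS for an ester: a carbonyl carbon bonded to an oxygen that is itself bonded to carbon (no H on that O).
The molecule carries 3 separate instances of a methyl-ester group (-C(=O)OCH3) meeting every constraint; each maps to a distinct set of atoms, giving 3 matches.

3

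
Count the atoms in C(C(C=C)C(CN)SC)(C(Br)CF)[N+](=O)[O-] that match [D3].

The query [D3] means: atom with exactly three heavy-atom neighbours.
Check the 16 heavy atoms by environment: 3× C (D2) → no; 4× C (D3) → match; 2× C (D1) → no; 1× N (D1) → no; 1× Br (D1) → no; 1× N (charge +1, D3) → match; 1× O (charge -1, D1) → no; 1× O (D1) → no; 1× F (D1) → no; 1× S (D2) → no.
Summing the matching environments: 4 + 1 = 5 matching atoms.

5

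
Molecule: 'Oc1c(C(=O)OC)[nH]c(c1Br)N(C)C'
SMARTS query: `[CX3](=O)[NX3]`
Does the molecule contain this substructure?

The pattern [CX3](=O)[NX3] describes a carbonyl carbon bonded to a trivalent nitrogen — an amide.
The closest candidate here is a methyl-ester group (-C(=O)OCH3), but the carbonyl is bonded to O, not to an NX3 nitrogen. No other fragment satisfies the full query, so there is no match.

No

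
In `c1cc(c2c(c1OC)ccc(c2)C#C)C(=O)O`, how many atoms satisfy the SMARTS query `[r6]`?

10

The query [r6] means: r6 matches atoms in a six-membered ring.
Check the 17 heavy atoms by environment: 10× c (aromatic, in 6-ring) → match; 3× O (acyclic) → no; 4× C (acyclic) → no.
That gives 10 matching atoms.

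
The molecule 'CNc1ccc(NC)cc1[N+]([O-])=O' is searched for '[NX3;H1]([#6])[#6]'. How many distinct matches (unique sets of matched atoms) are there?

2

[NX3;H1]([#6])[#6] is the SMARTS for a secondary amine: a trivalent nitrogen with one H, bonded to two carbons.
The molecule carries 2 separate instances of an N-methylamino group (-NHCH3) meeting every constraint; each maps to a distinct set of atoms, giving 2 matches.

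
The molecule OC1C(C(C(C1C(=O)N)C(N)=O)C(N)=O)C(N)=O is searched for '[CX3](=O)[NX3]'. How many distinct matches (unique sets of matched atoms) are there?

[CX3](=O)[NX3] is the SMARTS for an amide: a carbonyl carbon bonded to a trivalent nitrogen.
The molecule carries 4 separate instances of a primary amide (-C(=O)NH2) meeting every constraint; each maps to a distinct set of atoms, giving 4 matches.

4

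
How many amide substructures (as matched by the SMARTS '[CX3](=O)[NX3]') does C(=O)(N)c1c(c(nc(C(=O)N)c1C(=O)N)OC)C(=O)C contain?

3

[CX3](=O)[NX3] is the SMARTS for an amide: a carbonyl carbon bonded to a trivalent nitrogen.
The molecule carries 3 separate instances of a primary amide (-C(=O)NH2) meeting every constraint; each maps to a distinct set of atoms, giving 3 matches.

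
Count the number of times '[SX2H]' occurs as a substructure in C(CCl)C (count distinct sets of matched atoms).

0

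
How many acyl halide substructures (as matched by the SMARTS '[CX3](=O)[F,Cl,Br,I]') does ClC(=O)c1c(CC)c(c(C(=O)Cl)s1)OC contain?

[CX3](=O)[F,Cl,Br,I] is the SMARTS for an acyl halide: a carbonyl carbon bonded to a halogen.
The molecule carries 2 separate instances of an acyl chloride (-C(=O)Cl) meeting every constraint; each maps to a distinct set of atoms, giving 2 matches.

2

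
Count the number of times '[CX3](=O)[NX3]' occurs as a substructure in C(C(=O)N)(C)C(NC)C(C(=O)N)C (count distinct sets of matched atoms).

[CX3](=O)[NX3] is the SMARTS for an amide: a carbonyl carbon bonded to a trivalent nitrogen.
The molecule carries 2 separate instances of a primary amide (-C(=O)NH2) meeting every constraint; each maps to a distinct set of atoms, giving 2 matches.

2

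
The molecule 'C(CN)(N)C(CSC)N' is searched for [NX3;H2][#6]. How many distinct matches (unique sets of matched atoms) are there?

3

[NX3;H2][#6] is the SMARTS for a primary amine: a trivalent nitrogen with two H attached to carbon.
The molecule carries 3 separate instances of a primary amino group (-NH2) meeting every constraint; each maps to a distinct set of atoms, giving 3 matches.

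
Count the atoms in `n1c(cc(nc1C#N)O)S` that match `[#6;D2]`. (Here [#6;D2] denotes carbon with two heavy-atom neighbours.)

2

Check the 10 heavy atoms by environment: 2× n (aromatic, D2) → no; 3× c (aromatic, D3) → no; 1× c (aromatic, D2) → match; 1× C (D2) → match; 1× N (D1) → no; 1× O (D1) → no; 1× S (D1) → no.
Summing the matching environments: 1 + 1 = 2 matching atoms.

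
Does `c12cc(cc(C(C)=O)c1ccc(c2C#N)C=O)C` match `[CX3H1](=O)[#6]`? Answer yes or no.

The pattern [CX3H1](=O)[#6] describes an sp2 carbon with one H, double-bonded to O and single-bonded to carbon — an aldehyde.
The molecule carries an aldehyde (-CHO), whose atoms satisfy every constraint of the query, so the pattern matches.

Yes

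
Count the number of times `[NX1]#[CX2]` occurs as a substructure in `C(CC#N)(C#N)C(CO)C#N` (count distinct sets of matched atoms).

3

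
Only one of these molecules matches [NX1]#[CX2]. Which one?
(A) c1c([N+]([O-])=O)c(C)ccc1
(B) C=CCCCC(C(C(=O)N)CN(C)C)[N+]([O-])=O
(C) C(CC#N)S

[NX1]#[CX2] describes a nitrogen triple-bonded to a two-connected carbon (a nitrile).
(A) has a nitro group (-[N+](=O)[O-]) but there is no C#N triple bond.
(B) has a nitro group (-[N+](=O)[O-]) but there is no C#N triple bond.
(C) contains a nitrile (-C#N), which satisfies every atom and bond constraint.
So the answer is (C).

C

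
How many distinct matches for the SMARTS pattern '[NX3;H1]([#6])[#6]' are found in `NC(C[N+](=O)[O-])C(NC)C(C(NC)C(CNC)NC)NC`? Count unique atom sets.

[NX3;H1]([#6])[#6] is the SMARTS for a secondary amine: a trivalent nitrogen with one H, bonded to two carbons.
The molecule carries 5 separate instances of an N-methylamino group (-NHCH3) meeting every constraint; each maps to a distinct set of atoms, giving 5 matches.

5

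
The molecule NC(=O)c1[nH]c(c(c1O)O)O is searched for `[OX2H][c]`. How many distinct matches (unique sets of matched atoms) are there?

3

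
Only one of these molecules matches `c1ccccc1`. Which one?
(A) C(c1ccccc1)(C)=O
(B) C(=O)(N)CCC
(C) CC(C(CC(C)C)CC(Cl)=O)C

A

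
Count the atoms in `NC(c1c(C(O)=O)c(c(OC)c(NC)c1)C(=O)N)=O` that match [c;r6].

The query [c;r6] means: aromatic carbon that belongs to a six-membered ring.
Check the 19 heavy atoms by environment: 6× c (aromatic, in 6-ring) → match; 3× N (acyclic) → no; 5× C (acyclic) → no; 5× O (acyclic) → no.
That gives 6 matching atoms.

6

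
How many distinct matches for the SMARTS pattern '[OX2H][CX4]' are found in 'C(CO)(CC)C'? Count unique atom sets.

[OX2H][CX4] is the SMARTS for an aliphatic alcohol: a hydroxyl oxygen bound to an sp3 (X4) carbon.
Exactly one fragment in the molecule meets all constraints, giving 1 match.

1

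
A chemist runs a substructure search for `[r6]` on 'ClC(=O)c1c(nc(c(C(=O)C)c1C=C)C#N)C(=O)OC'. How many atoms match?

6

The query [r6] means: r6 matches atoms in a six-membered ring.
Check the 20 heavy atoms by environment: 1× n (aromatic, in 6-ring) → match; 5× c (aromatic, in 6-ring) → match; 8× C (acyclic) → no; 1× N (acyclic) → no; 4× O (acyclic) → no; 1× Cl (acyclic) → no.
Summing the matching environments: 1 + 5 = 6 matching atoms.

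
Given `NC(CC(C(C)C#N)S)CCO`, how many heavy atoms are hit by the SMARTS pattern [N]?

2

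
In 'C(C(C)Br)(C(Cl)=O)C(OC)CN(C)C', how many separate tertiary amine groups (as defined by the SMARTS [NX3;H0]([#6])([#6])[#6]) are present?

[NX3;H0]([#6])([#6])[#6] is the SMARTS for a tertiary amine: a trivalent nitrogen with no H, bonded to three carbons.
Exactly one fragment in the molecule meets all constraints, giving 1 match.

1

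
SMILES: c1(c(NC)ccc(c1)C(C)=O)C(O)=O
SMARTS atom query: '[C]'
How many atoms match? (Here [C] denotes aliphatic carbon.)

4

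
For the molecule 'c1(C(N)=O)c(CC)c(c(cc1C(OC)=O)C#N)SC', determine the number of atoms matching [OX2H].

The query [OX2H] means: aliphatic oxygen with two connections, one of which is H — an -OH oxygen.
Check the 19 heavy atoms by environment: 5× c (aromatic, H0, X3) → no; 1× c (aromatic, H1, X3) → no; 1× C (H2, X4) → no; 3× C (H3, X4) → no; 2× C (H0, X3) → no; 2× O (H0, X1) → no; 1× N (H2, X3) → no; 1× C (H0, X2) → no; 1× N (H0, X1) → no; 1× O (H0, X2) → no; 1× S (H0, X2) → no.
No environment satisfies the query, so 0 matching atoms.

0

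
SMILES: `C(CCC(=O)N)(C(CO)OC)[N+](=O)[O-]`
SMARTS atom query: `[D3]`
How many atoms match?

4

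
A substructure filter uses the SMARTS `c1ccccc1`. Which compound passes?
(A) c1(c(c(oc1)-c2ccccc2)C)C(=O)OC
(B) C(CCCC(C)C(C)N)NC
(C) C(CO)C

A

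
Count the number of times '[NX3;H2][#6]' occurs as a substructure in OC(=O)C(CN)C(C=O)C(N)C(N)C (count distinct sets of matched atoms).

[NX3;H2][#6] is the SMARTS for a primary amine: a trivalent nitrogen with two H attached to carbon.
The molecule carries 3 separate instances of a primary amino group (-NH2) meeting every constraint; each maps to a distinct set of atoms, giving 3 matches.

3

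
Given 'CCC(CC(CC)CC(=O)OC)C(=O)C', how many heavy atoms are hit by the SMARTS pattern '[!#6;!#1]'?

3

The query [!#6;!#1] means: not carbon and not hydrogen — any heteroatom.
Check the 15 heavy atoms by environment: 12× C → no; 3× O → match.
That gives 3 matching atoms.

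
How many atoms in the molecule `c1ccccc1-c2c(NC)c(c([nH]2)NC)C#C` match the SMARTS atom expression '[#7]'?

The query [#7] means: #7 matches any nitrogen atom regardless of aromaticity.
Check the 17 heavy atoms by environment: 1× n (aromatic) → match; 10× c (aromatic) → no; 4× C → no; 2× N → match.
Summing the matching environments: 1 + 2 = 3 matching atoms.

3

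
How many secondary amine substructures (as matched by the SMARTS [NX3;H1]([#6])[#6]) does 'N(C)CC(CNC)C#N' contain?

[NX3;H1]([#6])[#6] is the SMARTS for a secondary amine: a trivalent nitrogen with one H, bonded to two carbons.
The molecule carries 2 separate instances of an N-methylamino group (-NHCH3) meeting every constraint; each maps to a distinct set of atoms, giving 2 matches.

2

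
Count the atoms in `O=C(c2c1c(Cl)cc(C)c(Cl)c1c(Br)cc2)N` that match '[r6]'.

10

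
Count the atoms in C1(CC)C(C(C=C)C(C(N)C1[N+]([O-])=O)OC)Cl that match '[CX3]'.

The query [CX3] means: C with X3: aliphatic carbon with exactly 3 total connections.
Check the 17 heavy atoms by environment: 9× C (X4) → no; 2× C (X3) → match; 1× N (charge +1, X3) → no; 1× O (charge -1, X1) → no; 1× O (X1) → no; 1× Cl (X1) → no; 1× N (X3) → no; 1× O (X2) → no.
That gives 2 matching atoms.

2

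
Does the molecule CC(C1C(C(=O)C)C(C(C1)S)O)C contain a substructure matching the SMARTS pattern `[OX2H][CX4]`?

Yes

The pattern [OX2H][CX4] describes a hydroxyl oxygen bound to an sp3 (X4) carbon — an aliphatic alcohol.
The molecule carries a hydroxyl group (-OH), whose atoms satisfy every constraint of the query, so the pattern matches.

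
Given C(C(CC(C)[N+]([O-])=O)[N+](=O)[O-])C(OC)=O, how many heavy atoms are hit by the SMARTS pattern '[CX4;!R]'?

6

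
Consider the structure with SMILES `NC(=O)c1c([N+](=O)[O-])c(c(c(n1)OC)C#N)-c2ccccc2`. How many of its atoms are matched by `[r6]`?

12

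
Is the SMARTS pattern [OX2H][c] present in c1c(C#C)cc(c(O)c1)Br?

Yes

The pattern [OX2H][c] describes a hydroxyl oxygen attached to an aromatic carbon — a phenol.
The molecule carries a hydroxyl group (-OH), whose atoms satisfy every constraint of the query, so the pattern matches.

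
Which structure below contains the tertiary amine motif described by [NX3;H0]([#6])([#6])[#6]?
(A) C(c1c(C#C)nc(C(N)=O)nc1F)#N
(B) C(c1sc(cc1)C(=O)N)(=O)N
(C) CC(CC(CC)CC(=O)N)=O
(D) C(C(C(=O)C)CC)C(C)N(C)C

[NX3;H0]([#6])([#6])[#6] describes a trivalent nitrogen with no H, bonded to three carbons (a tertiary amine).
(A) has a primary amide (-C(=O)NH2) but the amide nitrogen has H2 and only one carbon neighbour.
(B) has a primary amide (-C(=O)NH2) but the amide nitrogen has H2 and only one carbon neighbour.
(C) has a primary amide (-C(=O)NH2) but the amide nitrogen has H2 and only one carbon neighbour.
(D) contains a dimethylamino group (-N(CH3)2), which satisfies every atom and bond constraint.
So the answer is (D).

D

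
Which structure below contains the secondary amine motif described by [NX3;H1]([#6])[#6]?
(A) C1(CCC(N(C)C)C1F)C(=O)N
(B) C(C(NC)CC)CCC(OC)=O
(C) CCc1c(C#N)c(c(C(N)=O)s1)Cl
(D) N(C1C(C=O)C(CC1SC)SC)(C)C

B

[NX3;H1]([#6])[#6] describes a trivalent nitrogen with one H, bonded to two carbons (a secondary amine).
(A) has a dimethylamino group (-N(CH3)2) but the nitrogen has H0, not H1.
(B) contains an N-methylamino group (-NHCH3), which satisfies every atom and bond constraint.
(C) has a primary amide (-C(=O)NH2) but the -C(=O)NH2 nitrogen has H2, not H1.
(D) has a dimethylamino group (-N(CH3)2) but the nitrogen has H0, not H1.
So the answer is (B).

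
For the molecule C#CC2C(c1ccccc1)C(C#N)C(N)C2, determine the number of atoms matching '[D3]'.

5

The query [D3] means: atom with exactly three heavy-atom neighbours.
Check the 16 heavy atoms by environment: 4× C (D3) → match; 3× C (D2) → no; 1× c (aromatic, D3) → match; 5× c (aromatic, D2) → no; 2× N (D1) → no; 1× C (D1) → no.
Summing the matching environments: 4 + 1 = 5 matching atoms.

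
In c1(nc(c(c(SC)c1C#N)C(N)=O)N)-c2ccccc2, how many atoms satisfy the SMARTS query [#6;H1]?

Check the 20 heavy atoms by environment: 1× n (aromatic, H0) → no; 6× c (aromatic, H0) → no; 2× C (H0) → no; 1× O (H0) → no; 2× N (H2) → no; 1× S (H0) → no; 1× C (H3) → no; 5× c (aromatic, H1) → match; 1× N (H0) → no.
That gives 5 matching atoms.

5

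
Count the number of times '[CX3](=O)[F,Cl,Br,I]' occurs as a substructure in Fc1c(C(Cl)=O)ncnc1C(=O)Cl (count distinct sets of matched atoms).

2

[CX3](=O)[F,Cl,Br,I] is the SMARTS for an acyl halide: a carbonyl carbon bonded to a halogen.
The molecule carries 2 separate instances of an acyl chloride (-C(=O)Cl) meeting every constraint; each maps to a distinct set of atoms, giving 2 matches.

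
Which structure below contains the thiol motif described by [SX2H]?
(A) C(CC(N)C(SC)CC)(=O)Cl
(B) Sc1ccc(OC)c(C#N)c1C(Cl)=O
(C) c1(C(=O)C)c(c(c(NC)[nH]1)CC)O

[SX2H] describes an aliphatic sulfur with two connections, one being H (a thiol).
(A) has a methylthio ether (-SCH3) but the sulfur has H0 (bonded to two carbons), not H1.
(B) contains a thiol (-SH), which satisfies every atom and bond constraint.
(C) has a hydroxyl group (-OH) but it is an -OH, not an -SH.
So the answer is (B).

B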